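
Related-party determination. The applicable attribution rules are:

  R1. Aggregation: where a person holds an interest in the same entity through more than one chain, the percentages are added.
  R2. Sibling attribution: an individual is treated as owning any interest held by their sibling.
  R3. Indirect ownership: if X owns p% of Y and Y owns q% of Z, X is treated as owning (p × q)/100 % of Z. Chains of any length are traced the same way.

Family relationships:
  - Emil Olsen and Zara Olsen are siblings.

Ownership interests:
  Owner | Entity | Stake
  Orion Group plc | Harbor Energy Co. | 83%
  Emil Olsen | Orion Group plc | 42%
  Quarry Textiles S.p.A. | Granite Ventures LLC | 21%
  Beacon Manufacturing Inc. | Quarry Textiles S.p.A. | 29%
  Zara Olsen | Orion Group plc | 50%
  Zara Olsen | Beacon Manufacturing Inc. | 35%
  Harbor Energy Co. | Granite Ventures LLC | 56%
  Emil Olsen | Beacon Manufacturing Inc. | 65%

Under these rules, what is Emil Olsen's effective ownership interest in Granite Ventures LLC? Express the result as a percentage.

By sibling attribution (R2), Emil Olsen is treated as also owning Zara Olsen's interest in Orion Group plc, giving 42% + 50% = 92%.
By sibling attribution (R2), Emil Olsen is treated as also owning Zara Olsen's interest in Beacon Manufacturing Inc, giving 65% + 35% = 100%.
Chain via Orion Group plc → Harbor Energy Co. (R3): 92% × 83% × 56% = 42.7616% of Granite Ventures LLC.
Chain via Beacon Manufacturing Inc. → Quarry Textiles S.p.A. (R3): 100% × 29% × 21% = 6.09% of Granite Ventures LLC.
Aggregating (R1): 42.7616% + 6.09% = 48.8516%.

48.8516%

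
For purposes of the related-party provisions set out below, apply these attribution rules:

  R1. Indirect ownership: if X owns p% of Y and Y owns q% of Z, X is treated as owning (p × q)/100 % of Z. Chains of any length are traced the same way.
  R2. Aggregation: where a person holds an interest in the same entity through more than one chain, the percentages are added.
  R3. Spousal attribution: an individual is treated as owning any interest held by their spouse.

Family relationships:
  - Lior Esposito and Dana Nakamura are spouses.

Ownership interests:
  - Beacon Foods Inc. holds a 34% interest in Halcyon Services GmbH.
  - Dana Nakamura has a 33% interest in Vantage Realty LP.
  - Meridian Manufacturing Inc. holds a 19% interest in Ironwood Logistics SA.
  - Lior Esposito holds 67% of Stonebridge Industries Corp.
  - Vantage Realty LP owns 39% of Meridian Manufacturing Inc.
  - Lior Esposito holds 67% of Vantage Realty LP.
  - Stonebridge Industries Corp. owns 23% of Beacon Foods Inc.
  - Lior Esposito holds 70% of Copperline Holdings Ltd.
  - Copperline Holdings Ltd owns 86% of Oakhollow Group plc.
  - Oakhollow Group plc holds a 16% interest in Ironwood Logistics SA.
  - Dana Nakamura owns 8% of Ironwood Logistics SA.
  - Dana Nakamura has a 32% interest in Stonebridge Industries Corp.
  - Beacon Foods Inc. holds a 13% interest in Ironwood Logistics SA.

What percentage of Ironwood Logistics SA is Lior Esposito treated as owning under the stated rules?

By spousal attribution (R3), Lior Esposito is treated as also owning Dana Nakamura's interest in Stonebridge Industries Corp, giving 67% + 32% = 99%.
By spousal attribution (R3), Lior Esposito is treated as also owning Dana Nakamura's interest in Vantage Realty LP, giving 67% + 33% = 100%.
By spousal attribution (R3), Lior Esposito is treated as owning Dana Nakamura's 8% interest in Ironwood Logistics SA.
Chain via Stonebridge Industries Corp. → Beacon Foods Inc. (R1): 99% × 23% × 13% = 2.9601% of Ironwood Logistics SA.
Chain via Vantage Realty LP → Meridian Manufacturing Inc. (R1): 100% × 39% × 19% = 7.41% of Ironwood Logistics SA.
Chain via Copperline Holdings Ltd → Oakhollow Group plc (R1): 70% × 86% × 16% = 9.632% of Ironwood Logistics SA.
Direct interest in Ironwood Logistics SA: 8%.
Aggregating (R2): 2.9601% + 7.41% + 9.632% + 8% = 28.0021%.

28.0021%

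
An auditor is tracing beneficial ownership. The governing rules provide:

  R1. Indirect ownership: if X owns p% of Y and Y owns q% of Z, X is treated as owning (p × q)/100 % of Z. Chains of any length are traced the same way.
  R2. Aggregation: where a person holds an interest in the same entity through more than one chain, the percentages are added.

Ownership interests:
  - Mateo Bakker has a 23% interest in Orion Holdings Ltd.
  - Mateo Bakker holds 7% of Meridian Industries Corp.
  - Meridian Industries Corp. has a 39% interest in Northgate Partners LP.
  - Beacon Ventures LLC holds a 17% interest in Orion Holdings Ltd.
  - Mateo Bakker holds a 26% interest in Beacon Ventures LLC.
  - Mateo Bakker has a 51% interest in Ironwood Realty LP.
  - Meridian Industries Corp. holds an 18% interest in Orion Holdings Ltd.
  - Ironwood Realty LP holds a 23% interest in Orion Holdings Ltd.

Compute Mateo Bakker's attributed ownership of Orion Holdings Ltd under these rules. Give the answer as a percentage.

40.41%

Chain via Meridian Industries Corp. (R1): 7% × 18% = 1.26% of Orion Holdings Ltd.
Chain via Ironwood Realty LP (R1): 51% × 23% = 11.73% of Orion Holdings Ltd.
Chain via Beacon Ventures LLC (R1): 26% × 17% = 4.42% of Orion Holdings Ltd.
Direct interest in Orion Holdings Ltd: 23%.
Aggregating (R2): 1.26% + 11.73% + 4.42% + 23% = 40.41%.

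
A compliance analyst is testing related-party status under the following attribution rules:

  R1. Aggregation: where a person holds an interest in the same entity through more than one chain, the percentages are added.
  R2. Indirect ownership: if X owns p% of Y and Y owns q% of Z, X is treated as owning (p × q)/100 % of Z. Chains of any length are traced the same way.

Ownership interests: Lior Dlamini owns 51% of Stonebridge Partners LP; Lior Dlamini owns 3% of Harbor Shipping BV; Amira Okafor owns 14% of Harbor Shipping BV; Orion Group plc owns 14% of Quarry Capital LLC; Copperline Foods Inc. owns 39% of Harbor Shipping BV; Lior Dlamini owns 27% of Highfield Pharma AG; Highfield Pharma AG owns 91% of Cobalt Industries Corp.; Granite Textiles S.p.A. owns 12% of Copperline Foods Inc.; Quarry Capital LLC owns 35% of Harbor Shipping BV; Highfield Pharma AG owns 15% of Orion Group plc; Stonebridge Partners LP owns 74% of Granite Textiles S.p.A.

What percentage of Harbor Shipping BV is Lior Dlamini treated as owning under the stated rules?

Chain via Stonebridge Partners LP → Granite Textiles S.p.A. → Copperline Foods Inc. (R2): 51% × 74% × 12% × 39% = 1.766232% of Harbor Shipping BV.
Chain via Highfield Pharma AG → Orion Group plc → Quarry Capital LLC (R2): 27% × 15% × 14% × 35% = 0.19845% of Harbor Shipping BV.
Direct interest in Harbor Shipping BV: 3%.
Aggregating (R1): 1.766232% + 0.19845% + 3% = 4.964682%.

4.964682%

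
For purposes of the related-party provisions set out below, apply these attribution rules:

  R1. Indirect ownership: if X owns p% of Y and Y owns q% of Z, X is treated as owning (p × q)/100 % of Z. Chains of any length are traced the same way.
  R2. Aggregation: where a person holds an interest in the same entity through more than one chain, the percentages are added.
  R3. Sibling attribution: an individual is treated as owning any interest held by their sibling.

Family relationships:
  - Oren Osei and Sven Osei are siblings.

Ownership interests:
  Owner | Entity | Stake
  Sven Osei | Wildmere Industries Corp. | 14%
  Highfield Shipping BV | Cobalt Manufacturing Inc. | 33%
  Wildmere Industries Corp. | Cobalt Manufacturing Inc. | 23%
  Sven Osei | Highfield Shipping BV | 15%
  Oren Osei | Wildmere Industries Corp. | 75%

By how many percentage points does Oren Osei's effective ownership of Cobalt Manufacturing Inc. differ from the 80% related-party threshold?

By sibling attribution (R3), Oren Osei is treated as also owning Sven Osei's interest in Wildmere Industries Corp, giving 75% + 14% = 89%.
By sibling attribution (R3), Oren Osei is treated as owning Sven Osei's 15% interest in Highfield Shipping BV.
Chain via Wildmere Industries Corp. (R1): 89% × 23% = 20.47% of Cobalt Manufacturing Inc.
Chain via Highfield Shipping BV (R1): 15% × 33% = 4.95% of Cobalt Manufacturing Inc.
Aggregating (R2): 20.47% + 4.95% = 25.42%.
25.42% falls short of the 80% threshold by 54.58 percentage points.

54.58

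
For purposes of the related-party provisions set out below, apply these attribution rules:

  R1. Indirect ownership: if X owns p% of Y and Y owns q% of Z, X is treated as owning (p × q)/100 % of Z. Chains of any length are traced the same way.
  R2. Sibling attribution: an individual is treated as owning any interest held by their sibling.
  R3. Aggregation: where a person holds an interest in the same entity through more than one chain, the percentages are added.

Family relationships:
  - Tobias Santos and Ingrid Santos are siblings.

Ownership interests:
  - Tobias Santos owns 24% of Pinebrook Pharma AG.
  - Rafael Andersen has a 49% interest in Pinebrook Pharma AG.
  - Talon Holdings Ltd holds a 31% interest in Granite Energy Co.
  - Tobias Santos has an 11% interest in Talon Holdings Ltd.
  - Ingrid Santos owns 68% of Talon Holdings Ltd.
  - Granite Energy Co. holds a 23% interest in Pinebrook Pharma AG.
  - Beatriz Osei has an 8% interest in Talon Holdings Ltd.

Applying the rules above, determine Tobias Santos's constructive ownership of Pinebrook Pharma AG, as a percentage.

By sibling attribution (R2), Tobias Santos is treated as also owning Ingrid Santos's interest in Talon Holdings Ltd, giving 11% + 68% = 79%.
Chain via Talon Holdings Ltd → Granite Energy Co. (R1): 79% × 31% × 23% = 5.6327% of Pinebrook Pharma AG.
Direct interest in Pinebrook Pharma AG: 24%.
Aggregating (R3): 5.6327% + 24% = 29.6327%.

29.6327%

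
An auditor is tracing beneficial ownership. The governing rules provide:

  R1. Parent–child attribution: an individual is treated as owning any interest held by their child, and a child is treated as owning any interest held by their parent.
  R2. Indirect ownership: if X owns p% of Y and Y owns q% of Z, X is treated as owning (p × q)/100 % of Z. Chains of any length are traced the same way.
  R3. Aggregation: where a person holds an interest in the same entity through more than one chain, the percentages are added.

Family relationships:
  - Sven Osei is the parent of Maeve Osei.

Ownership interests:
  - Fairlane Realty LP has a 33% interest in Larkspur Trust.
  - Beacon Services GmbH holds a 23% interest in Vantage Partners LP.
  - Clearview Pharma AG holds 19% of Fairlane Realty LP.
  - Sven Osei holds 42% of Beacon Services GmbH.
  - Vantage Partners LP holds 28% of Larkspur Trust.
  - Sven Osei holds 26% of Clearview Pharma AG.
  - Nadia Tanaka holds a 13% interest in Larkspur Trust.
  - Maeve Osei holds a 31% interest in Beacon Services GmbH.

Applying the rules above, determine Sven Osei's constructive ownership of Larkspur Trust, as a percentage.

By parent–child attribution (R1), Sven Osei is treated as also owning Maeve Osei's interest in Beacon Services GmbH, giving 42% + 31% = 73%.
Chain via Clearview Pharma AG → Fairlane Realty LP (R2): 26% × 19% × 33% = 1.6302% of Larkspur Trust.
Chain via Beacon Services GmbH → Vantage Partners LP (R2): 73% × 23% × 28% = 4.7012% of Larkspur Trust.
Aggregating (R3): 1.6302% + 4.7012% = 6.3314%.

6.3314%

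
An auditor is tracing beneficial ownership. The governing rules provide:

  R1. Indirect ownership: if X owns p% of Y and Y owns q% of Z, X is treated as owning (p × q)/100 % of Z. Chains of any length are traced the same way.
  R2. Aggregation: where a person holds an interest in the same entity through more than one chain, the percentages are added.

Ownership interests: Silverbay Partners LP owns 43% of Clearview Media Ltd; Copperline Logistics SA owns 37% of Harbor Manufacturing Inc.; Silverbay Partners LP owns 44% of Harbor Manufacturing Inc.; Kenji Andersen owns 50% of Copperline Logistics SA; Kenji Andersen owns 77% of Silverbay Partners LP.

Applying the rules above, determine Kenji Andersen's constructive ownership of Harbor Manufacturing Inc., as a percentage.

Chain via Copperline Logistics SA (R1): 50% × 37% = 18.5% of Harbor Manufacturing Inc.
Chain via Silverbay Partners LP (R1): 77% × 44% = 33.88% of Harbor Manufacturing Inc.
Aggregating (R2): 18.5% + 33.88% = 52.38%.

52.38%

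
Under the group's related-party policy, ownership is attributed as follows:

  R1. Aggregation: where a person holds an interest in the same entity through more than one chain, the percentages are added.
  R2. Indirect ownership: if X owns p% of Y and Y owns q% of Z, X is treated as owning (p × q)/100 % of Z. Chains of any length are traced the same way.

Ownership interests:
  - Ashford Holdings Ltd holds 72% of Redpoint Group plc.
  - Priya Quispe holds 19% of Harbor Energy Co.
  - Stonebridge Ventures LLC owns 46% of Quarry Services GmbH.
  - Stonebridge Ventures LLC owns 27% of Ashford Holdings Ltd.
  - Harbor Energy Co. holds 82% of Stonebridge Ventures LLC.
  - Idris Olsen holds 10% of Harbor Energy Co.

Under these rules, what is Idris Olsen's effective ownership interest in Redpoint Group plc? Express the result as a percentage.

Chain via Harbor Energy Co. → Stonebridge Ventures LLC → Ashford Holdings Ltd (R2): 10% × 82% × 27% × 72% = 1.59408% of Redpoint Group plc.

1.59408%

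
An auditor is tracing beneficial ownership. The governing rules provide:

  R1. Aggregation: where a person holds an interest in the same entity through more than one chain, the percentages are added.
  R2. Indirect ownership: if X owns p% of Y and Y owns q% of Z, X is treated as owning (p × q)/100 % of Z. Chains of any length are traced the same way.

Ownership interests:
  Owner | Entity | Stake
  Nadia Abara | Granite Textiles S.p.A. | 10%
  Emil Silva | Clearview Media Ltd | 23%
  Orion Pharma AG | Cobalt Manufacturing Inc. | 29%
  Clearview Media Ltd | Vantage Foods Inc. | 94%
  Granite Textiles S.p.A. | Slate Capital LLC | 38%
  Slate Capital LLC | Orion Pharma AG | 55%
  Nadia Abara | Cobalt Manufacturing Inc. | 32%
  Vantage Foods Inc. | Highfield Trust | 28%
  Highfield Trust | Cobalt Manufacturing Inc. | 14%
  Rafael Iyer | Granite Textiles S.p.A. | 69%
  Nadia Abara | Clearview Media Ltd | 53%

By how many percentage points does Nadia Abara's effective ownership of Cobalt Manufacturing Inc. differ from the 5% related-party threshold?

Chain via Clearview Media Ltd → Vantage Foods Inc. → Highfield Trust (R2): 53% × 94% × 28% × 14% = 1.952944% of Cobalt Manufacturing Inc.
Chain via Granite Textiles S.p.A. → Slate Capital LLC → Orion Pharma AG (R2): 10% × 38% × 55% × 29% = 0.6061% of Cobalt Manufacturing Inc.
Direct interest in Cobalt Manufacturing Inc: 32%.
Aggregating (R1): 1.952944% + 0.6061% + 32% = 34.559044%.
34.559044% exceeds the 5% threshold by 29.559044 percentage points.

29.559044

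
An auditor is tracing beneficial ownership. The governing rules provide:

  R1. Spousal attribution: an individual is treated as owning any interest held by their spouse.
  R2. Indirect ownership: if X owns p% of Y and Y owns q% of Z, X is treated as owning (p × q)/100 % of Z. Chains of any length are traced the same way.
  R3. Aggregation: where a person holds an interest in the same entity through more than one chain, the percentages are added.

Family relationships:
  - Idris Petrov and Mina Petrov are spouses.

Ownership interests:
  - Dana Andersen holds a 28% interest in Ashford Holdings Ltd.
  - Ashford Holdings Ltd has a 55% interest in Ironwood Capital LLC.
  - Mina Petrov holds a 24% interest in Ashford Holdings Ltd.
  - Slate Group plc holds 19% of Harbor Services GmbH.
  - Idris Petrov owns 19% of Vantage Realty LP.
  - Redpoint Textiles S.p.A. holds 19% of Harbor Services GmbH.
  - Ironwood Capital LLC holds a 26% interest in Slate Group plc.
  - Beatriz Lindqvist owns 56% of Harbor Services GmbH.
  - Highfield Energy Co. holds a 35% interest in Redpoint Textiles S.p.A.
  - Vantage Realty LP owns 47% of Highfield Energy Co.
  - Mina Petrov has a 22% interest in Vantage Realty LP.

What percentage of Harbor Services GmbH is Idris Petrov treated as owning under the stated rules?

By spousal attribution (R1), Idris Petrov is treated as also owning Mina Petrov's interest in Vantage Realty LP, giving 19% + 22% = 41%.
By spousal attribution (R1), Idris Petrov is treated as owning Mina Petrov's 24% interest in Ashford Holdings Ltd.
Chain via Vantage Realty LP → Highfield Energy Co. → Redpoint Textiles S.p.A. (R2): 41% × 47% × 35% × 19% = 1.281455% of Harbor Services GmbH.
Chain via Ashford Holdings Ltd → Ironwood Capital LLC → Slate Group plc (R2): 24% × 55% × 26% × 19% = 0.65208% of Harbor Services GmbH.
Aggregating (R3): 1.281455% + 0.65208% = 1.933535%.

1.933535%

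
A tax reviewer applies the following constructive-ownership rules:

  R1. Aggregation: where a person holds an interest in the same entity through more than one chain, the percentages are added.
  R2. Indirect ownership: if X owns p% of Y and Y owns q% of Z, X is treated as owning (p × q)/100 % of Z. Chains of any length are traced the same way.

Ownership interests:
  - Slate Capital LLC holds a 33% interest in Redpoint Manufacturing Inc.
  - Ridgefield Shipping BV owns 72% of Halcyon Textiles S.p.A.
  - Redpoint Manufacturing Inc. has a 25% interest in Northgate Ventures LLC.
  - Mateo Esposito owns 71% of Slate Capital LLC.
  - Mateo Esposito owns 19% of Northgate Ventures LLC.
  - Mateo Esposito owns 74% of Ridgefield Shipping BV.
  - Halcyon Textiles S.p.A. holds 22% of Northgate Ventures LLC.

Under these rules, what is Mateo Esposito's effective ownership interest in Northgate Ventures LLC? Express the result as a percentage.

Chain via Ridgefield Shipping BV → Halcyon Textiles S.p.A. (R2): 74% × 72% × 22% = 11.7216% of Northgate Ventures LLC.
Chain via Slate Capital LLC → Redpoint Manufacturing Inc. (R2): 71% × 33% × 25% = 5.8575% of Northgate Ventures LLC.
Direct interest in Northgate Ventures LLC: 19%.
Aggregating (R1): 11.7216% + 5.8575% + 19% = 36.5791%.

36.5791%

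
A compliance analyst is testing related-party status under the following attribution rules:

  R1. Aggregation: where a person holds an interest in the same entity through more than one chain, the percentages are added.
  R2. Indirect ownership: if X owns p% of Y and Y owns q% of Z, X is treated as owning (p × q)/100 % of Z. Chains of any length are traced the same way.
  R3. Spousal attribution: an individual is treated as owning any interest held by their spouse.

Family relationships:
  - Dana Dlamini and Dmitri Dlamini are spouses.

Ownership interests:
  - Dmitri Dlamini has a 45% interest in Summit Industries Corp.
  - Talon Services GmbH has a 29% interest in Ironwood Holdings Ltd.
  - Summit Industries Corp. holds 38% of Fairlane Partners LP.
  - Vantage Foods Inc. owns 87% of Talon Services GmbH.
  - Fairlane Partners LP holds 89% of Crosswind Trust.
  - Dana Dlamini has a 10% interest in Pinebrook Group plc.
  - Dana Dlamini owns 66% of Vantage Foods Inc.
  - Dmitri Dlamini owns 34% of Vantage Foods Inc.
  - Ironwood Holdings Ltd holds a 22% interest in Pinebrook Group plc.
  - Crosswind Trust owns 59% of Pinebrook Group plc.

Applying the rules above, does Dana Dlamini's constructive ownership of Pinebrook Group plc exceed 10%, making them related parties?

Yes

By spousal attribution (R3), Dana Dlamini is treated as also owning Dmitri Dlamini's interest in Vantage Foods Inc, giving 66% + 34% = 100%.
By spousal attribution (R3), Dana Dlamini is treated as owning Dmitri Dlamini's 45% interest in Summit Industries Corp.
Chain via Vantage Foods Inc. → Talon Services GmbH → Ironwood Holdings Ltd (R2): 100% × 87% × 29% × 22% = 5.5506% of Pinebrook Group plc.
Direct interest in Pinebrook Group plc: 10%.
Chain via Summit Industries Corp. → Fairlane Partners LP → Crosswind Trust (R2): 45% × 38% × 89% × 59% = 8.97921% of Pinebrook Group plc.
Aggregating (R1): 5.5506% + 10% + 8.97921% = 24.52981%.
24.52981% exceeds the 10% threshold, so Dana is a related party to Pinebrook Group plc.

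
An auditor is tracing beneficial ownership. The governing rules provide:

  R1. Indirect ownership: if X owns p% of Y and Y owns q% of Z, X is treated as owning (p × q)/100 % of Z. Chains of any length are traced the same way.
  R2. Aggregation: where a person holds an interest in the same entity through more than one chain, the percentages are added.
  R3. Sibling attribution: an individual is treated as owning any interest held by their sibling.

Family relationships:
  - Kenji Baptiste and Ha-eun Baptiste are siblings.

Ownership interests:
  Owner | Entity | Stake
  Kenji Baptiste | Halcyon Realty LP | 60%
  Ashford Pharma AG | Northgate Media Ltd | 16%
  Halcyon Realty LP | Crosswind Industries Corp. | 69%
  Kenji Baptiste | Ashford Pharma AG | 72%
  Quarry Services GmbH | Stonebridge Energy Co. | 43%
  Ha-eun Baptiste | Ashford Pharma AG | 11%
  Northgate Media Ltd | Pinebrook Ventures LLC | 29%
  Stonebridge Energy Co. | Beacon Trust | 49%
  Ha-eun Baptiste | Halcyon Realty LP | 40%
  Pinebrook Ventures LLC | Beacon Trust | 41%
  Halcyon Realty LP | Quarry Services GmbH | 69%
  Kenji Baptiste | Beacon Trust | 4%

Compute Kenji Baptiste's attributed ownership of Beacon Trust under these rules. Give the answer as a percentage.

By sibling attribution (R3), Kenji Baptiste is treated as also owning Ha-eun Baptiste's interest in Ashford Pharma AG, giving 72% + 11% = 83%.
By sibling attribution (R3), Kenji Baptiste is treated as also owning Ha-eun Baptiste's interest in Halcyon Realty LP, giving 60% + 40% = 100%.
Chain via Ashford Pharma AG → Northgate Media Ltd → Pinebrook Ventures LLC (R1): 83% × 16% × 29% × 41% = 1.578992% of Beacon Trust.
Chain via Halcyon Realty LP → Quarry Services GmbH → Stonebridge Energy Co. (R1): 100% × 69% × 43% × 49% = 14.5383% of Beacon Trust.
Direct interest in Beacon Trust: 4%.
Aggregating (R2): 1.578992% + 14.5383% + 4% = 20.117292%.

20.117292%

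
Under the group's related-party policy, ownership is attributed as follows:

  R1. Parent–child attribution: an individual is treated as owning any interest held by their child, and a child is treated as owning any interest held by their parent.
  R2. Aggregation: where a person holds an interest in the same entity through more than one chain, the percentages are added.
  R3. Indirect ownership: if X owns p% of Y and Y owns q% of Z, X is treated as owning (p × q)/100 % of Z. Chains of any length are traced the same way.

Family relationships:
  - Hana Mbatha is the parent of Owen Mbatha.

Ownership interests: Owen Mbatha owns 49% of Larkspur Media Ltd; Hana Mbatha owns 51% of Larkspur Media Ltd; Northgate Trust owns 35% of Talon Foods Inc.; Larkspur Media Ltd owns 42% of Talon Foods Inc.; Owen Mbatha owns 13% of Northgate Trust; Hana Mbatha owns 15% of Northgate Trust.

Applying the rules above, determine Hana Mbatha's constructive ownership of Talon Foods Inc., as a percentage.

By parent–child attribution (R1), Hana Mbatha is treated as also owning Owen Mbatha's interest in Larkspur Media Ltd, giving 51% + 49% = 100%.
By parent–child attribution (R1), Hana Mbatha is treated as also owning Owen Mbatha's interest in Northgate Trust, giving 15% + 13% = 28%.
Chain via Larkspur Media Ltd (R3): 100% × 42% = 42% of Talon Foods Inc.
Chain via Northgate Trust (R3): 28% × 35% = 9.8% of Talon Foods Inc.
Aggregating (R2): 42% + 9.8% = 51.8%.

51.8%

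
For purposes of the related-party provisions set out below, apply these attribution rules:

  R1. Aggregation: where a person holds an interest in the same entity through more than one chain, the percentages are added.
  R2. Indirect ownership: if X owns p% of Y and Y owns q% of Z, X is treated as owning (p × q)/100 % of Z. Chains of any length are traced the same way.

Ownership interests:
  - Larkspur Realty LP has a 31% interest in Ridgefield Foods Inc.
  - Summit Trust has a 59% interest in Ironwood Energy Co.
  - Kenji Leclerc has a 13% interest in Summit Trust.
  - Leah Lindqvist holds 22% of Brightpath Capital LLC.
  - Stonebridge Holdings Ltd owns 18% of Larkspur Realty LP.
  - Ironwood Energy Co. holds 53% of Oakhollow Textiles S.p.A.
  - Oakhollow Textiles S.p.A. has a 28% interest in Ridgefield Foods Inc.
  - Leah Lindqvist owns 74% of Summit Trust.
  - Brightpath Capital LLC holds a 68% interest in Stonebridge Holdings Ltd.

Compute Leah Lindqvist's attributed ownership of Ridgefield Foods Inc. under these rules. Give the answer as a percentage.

7.313912%

Chain via Summit Trust → Ironwood Energy Co. → Oakhollow Textiles S.p.A. (R2): 74% × 59% × 53% × 28% = 6.479144% of Ridgefield Foods Inc.
Chain via Brightpath Capital LLC → Stonebridge Holdings Ltd → Larkspur Realty LP (R2): 22% × 68% × 18% × 31% = 0.834768% of Ridgefield Foods Inc.
Aggregating (R1): 6.479144% + 0.834768% = 7.313912%.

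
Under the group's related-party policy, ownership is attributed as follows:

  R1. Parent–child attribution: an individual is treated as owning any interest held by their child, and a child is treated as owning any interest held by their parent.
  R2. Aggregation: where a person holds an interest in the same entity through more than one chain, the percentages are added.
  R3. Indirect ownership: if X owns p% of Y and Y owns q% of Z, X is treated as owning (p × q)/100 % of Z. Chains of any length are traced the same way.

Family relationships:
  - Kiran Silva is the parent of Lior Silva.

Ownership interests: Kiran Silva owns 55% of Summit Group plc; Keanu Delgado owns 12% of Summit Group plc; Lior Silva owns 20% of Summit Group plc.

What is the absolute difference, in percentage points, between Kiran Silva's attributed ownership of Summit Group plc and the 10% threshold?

By parent–child attribution (R1), Kiran Silva is treated as also owning Lior Silva's interest in Summit Group plc, giving 55% + 20% = 75%.
Direct interest in Summit Group plc: 75%.
75% exceeds the 10% threshold by 65 percentage points.

65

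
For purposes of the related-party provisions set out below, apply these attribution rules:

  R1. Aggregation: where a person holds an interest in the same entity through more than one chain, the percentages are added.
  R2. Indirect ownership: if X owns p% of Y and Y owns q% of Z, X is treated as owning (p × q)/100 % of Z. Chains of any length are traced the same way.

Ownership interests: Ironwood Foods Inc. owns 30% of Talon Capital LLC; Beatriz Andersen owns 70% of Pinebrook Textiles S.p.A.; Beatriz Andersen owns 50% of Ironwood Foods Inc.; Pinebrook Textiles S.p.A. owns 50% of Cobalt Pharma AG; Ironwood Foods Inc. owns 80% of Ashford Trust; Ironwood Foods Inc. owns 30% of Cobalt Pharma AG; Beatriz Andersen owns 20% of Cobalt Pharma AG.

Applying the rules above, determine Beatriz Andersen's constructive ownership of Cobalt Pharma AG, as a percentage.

Chain via Ironwood Foods Inc. (R2): 50% × 30% = 15% of Cobalt Pharma AG.
Chain via Pinebrook Textiles S.p.A. (R2): 70% × 50% = 35% of Cobalt Pharma AG.
Direct interest in Cobalt Pharma AG: 20%.
Aggregating (R1): 15% + 35% + 20% = 70%.

70%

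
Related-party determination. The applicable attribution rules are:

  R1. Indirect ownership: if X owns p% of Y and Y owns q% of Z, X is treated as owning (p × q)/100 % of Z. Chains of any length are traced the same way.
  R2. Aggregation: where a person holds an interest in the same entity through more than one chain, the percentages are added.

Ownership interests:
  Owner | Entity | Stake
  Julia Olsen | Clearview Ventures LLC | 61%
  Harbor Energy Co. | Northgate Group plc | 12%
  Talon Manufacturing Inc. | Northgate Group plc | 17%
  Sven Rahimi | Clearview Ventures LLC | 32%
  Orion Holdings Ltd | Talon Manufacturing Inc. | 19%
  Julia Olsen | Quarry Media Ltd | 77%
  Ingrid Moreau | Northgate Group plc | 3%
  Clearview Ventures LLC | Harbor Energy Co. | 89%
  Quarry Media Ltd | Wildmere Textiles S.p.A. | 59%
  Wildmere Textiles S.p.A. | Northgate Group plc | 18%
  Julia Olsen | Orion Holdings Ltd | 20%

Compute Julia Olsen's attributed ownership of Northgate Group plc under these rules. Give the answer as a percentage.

15.3382%

Chain via Orion Holdings Ltd → Talon Manufacturing Inc. (R1): 20% × 19% × 17% = 0.646% of Northgate Group plc.
Chain via Clearview Ventures LLC → Harbor Energy Co. (R1): 61% × 89% × 12% = 6.5148% of Northgate Group plc.
Chain via Quarry Media Ltd → Wildmere Textiles S.p.A. (R1): 77% × 59% × 18% = 8.1774% of Northgate Group plc.
Aggregating (R2): 0.646% + 6.5148% + 8.1774% = 15.3382%.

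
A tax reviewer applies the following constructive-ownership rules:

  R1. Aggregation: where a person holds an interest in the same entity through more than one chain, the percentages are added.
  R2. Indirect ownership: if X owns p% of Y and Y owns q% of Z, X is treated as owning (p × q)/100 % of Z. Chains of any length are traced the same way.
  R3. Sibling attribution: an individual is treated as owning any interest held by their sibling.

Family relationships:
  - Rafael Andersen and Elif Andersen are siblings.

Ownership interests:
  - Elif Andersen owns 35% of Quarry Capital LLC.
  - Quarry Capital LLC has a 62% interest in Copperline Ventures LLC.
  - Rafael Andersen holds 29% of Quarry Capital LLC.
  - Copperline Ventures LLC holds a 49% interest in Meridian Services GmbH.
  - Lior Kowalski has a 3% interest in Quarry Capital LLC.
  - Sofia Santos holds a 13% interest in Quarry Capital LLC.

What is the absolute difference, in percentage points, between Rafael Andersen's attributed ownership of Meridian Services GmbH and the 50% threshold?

30.5568

By sibling attribution (R3), Rafael Andersen is treated as also owning Elif Andersen's interest in Quarry Capital LLC, giving 29% + 35% = 64%.
Chain via Quarry Capital LLC → Copperline Ventures LLC (R2): 64% × 62% × 49% = 19.4432% of Meridian Services GmbH.
19.4432% falls short of the 50% threshold by 30.5568 percentage points.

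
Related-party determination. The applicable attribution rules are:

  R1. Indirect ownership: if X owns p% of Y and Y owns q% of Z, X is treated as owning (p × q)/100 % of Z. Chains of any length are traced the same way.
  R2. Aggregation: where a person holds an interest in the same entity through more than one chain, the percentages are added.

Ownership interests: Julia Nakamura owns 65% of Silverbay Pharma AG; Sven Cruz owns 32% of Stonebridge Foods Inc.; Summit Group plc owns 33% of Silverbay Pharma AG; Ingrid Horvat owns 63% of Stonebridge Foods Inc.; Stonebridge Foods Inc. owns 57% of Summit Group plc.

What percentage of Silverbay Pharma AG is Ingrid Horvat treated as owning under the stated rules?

Chain via Stonebridge Foods Inc. → Summit Group plc (R1): 63% × 57% × 33% = 11.8503% of Silverbay Pharma AG.

11.8503%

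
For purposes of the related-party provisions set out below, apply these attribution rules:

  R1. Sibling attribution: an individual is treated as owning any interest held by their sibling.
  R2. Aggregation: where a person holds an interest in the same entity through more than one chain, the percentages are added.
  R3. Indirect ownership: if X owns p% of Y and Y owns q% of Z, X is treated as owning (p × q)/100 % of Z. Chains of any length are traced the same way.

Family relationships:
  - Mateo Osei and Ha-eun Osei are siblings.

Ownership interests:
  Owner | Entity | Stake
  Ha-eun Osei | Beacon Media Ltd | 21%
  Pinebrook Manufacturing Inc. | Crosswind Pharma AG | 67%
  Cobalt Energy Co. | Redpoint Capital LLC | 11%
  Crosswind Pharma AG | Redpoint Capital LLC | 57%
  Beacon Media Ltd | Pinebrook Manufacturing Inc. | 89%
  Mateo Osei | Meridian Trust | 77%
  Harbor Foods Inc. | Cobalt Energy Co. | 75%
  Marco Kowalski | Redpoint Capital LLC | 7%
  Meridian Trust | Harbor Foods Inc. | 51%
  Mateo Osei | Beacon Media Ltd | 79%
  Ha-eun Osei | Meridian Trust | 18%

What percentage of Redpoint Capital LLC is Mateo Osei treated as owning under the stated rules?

37.986225%

By sibling attribution (R1), Mateo Osei is treated as also owning Ha-eun Osei's interest in Meridian Trust, giving 77% + 18% = 95%.
By sibling attribution (R1), Mateo Osei is treated as also owning Ha-eun Osei's interest in Beacon Media Ltd, giving 79% + 21% = 100%.
Chain via Meridian Trust → Harbor Foods Inc. → Cobalt Energy Co. (R3): 95% × 51% × 75% × 11% = 3.997125% of Redpoint Capital LLC.
Chain via Beacon Media Ltd → Pinebrook Manufacturing Inc. → Crosswind Pharma AG (R3): 100% × 89% × 67% × 57% = 33.9891% of Redpoint Capital LLC.
Aggregating (R2): 3.997125% + 33.9891% = 37.986225%.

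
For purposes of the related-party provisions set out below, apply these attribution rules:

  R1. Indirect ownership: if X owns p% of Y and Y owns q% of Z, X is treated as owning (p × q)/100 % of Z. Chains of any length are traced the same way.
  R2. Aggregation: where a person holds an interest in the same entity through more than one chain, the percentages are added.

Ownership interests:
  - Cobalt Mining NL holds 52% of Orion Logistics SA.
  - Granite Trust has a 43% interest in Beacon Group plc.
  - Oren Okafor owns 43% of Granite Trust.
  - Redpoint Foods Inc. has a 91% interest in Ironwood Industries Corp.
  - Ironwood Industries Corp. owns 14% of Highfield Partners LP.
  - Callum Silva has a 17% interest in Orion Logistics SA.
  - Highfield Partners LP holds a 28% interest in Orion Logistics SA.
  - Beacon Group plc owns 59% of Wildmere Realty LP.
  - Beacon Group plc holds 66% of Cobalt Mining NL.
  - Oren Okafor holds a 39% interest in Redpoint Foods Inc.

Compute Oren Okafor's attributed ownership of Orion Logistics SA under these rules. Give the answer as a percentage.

7.736976%

Chain via Granite Trust → Beacon Group plc → Cobalt Mining NL (R1): 43% × 43% × 66% × 52% = 6.345768% of Orion Logistics SA.
Chain via Redpoint Foods Inc. → Ironwood Industries Corp. → Highfield Partners LP (R1): 39% × 91% × 14% × 28% = 1.391208% of Orion Logistics SA.
Aggregating (R2): 6.345768% + 1.391208% = 7.736976%.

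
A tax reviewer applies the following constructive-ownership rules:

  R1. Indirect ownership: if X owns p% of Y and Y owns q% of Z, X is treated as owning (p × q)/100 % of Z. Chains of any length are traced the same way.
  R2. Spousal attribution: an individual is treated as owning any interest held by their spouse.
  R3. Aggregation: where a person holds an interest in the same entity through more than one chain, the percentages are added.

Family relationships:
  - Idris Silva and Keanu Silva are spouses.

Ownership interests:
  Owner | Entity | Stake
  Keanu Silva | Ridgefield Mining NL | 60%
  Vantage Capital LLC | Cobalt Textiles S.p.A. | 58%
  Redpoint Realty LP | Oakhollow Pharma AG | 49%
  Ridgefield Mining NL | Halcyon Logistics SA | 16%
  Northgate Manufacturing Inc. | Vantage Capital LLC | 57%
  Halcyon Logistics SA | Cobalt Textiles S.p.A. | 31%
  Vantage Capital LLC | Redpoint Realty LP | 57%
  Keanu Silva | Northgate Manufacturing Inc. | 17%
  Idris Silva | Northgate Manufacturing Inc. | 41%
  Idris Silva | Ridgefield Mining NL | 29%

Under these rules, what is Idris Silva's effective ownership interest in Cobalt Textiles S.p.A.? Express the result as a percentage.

By spousal attribution (R2), Idris Silva is treated as also owning Keanu Silva's interest in Ridgefield Mining NL, giving 29% + 60% = 89%.
By spousal attribution (R2), Idris Silva is treated as also owning Keanu Silva's interest in Northgate Manufacturing Inc, giving 41% + 17% = 58%.
Chain via Ridgefield Mining NL → Halcyon Logistics SA (R1): 89% × 16% × 31% = 4.4144% of Cobalt Textiles S.p.A.
Chain via Northgate Manufacturing Inc. → Vantage Capital LLC (R1): 58% × 57% × 58% = 19.1748% of Cobalt Textiles S.p.A.
Aggregating (R3): 4.4144% + 19.1748% = 23.5892%.

23.5892%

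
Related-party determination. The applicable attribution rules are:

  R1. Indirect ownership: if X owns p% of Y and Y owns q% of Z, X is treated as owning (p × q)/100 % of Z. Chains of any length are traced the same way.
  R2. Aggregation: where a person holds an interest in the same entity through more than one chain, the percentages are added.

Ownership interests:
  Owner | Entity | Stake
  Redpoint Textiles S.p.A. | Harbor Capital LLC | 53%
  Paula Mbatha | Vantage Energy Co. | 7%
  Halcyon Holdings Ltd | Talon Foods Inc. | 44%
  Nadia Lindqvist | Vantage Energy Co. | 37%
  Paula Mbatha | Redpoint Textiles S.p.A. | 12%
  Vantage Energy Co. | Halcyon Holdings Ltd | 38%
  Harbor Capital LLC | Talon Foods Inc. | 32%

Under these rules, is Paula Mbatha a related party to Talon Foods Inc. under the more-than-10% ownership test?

No

Chain via Vantage Energy Co. → Halcyon Holdings Ltd (R1): 7% × 38% × 44% = 1.1704% of Talon Foods Inc.
Chain via Redpoint Textiles S.p.A. → Harbor Capital LLC (R1): 12% × 53% × 32% = 2.0352% of Talon Foods Inc.
Aggregating (R2): 1.1704% + 2.0352% = 3.2056%.
3.2056% does not exceed the 10% threshold, so Paula is not a related party to Talon Foods Inc.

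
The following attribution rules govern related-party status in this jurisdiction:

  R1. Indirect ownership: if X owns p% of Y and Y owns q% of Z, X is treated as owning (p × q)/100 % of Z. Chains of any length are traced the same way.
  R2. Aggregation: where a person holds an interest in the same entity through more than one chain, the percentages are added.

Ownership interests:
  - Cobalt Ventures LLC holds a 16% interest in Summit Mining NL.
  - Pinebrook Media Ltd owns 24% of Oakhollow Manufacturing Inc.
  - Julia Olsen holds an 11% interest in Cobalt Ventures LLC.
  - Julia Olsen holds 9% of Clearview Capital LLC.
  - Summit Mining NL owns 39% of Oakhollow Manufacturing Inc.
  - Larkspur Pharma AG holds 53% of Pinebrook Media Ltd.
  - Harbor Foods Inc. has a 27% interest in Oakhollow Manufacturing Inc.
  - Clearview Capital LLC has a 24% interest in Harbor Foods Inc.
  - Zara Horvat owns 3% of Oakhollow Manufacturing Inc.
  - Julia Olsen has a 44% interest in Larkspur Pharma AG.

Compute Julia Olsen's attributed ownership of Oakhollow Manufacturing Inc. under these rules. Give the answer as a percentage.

6.8664%

Chain via Larkspur Pharma AG → Pinebrook Media Ltd (R1): 44% × 53% × 24% = 5.5968% of Oakhollow Manufacturing Inc.
Chain via Clearview Capital LLC → Harbor Foods Inc. (R1): 9% × 24% × 27% = 0.5832% of Oakhollow Manufacturing Inc.
Chain via Cobalt Ventures LLC → Summit Mining NL (R1): 11% × 16% × 39% = 0.6864% of Oakhollow Manufacturing Inc.
Aggregating (R2): 5.5968% + 0.5832% + 0.6864% = 6.8664%.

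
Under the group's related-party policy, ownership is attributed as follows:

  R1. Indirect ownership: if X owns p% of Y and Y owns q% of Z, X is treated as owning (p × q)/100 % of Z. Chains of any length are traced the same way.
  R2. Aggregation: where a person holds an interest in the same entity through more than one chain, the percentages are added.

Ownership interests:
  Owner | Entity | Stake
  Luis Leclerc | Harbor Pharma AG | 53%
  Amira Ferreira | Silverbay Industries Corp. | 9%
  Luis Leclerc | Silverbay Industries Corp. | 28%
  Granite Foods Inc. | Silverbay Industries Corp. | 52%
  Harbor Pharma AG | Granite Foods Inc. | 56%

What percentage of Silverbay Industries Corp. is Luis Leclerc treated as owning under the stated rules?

Chain via Harbor Pharma AG → Granite Foods Inc. (R1): 53% × 56% × 52% = 15.4336% of Silverbay Industries Corp.
Direct interest in Silverbay Industries Corp: 28%.
Aggregating (R2): 15.4336% + 28% = 43.4336%.

43.4336%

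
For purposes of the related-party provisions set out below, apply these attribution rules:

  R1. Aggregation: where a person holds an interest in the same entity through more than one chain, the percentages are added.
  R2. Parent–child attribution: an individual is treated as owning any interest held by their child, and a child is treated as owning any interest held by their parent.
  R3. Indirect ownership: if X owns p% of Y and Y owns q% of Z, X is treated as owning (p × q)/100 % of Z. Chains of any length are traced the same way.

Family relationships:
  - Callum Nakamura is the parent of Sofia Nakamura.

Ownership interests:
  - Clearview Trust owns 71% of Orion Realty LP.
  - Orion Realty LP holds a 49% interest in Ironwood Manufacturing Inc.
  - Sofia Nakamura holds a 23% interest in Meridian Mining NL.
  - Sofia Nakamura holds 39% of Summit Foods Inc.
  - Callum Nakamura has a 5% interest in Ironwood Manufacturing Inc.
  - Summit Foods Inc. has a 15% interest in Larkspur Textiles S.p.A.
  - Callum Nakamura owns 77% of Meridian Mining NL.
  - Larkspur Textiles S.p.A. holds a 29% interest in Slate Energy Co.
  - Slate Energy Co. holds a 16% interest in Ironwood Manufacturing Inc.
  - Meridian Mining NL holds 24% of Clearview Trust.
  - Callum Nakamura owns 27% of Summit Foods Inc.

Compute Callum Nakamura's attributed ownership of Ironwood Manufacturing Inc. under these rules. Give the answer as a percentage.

By parent–child attribution (R2), Callum Nakamura is treated as also owning Sofia Nakamura's interest in Summit Foods Inc, giving 27% + 39% = 66%.
By parent–child attribution (R2), Callum Nakamura is treated as also owning Sofia Nakamura's interest in Meridian Mining NL, giving 77% + 23% = 100%.
Chain via Summit Foods Inc. → Larkspur Textiles S.p.A. → Slate Energy Co. (R3): 66% × 15% × 29% × 16% = 0.45936% of Ironwood Manufacturing Inc.
Chain via Meridian Mining NL → Clearview Trust → Orion Realty LP (R3): 100% × 24% × 71% × 49% = 8.3496% of Ironwood Manufacturing Inc.
Direct interest in Ironwood Manufacturing Inc: 5%.
Aggregating (R1): 0.45936% + 8.3496% + 5% = 13.80896%.

13.80896%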